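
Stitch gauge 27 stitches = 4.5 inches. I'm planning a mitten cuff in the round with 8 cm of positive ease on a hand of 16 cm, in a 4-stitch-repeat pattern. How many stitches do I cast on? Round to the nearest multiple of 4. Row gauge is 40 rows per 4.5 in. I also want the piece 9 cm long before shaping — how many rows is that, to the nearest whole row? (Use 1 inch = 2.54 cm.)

Finished = 16 + 8 = 24 cm.
24 cm × 1/2.54 = 9.45 inches.
27/4.5 = 6 sts per in; 9.45 × 6 = 56.69 sts.
Nearest multiple of 4 → 56.
9 cm = 3.54 inches; × 8.889 = 31.50 → 31 rows.

Cast on 56 stitches; work 31 rows.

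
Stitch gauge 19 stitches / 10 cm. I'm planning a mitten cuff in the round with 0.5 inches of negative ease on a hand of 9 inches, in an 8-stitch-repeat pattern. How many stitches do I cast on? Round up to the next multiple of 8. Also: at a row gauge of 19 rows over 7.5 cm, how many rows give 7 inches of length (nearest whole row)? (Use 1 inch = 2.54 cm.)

Cast on 48 stitches; work 45 rows.

Finished = 9 − 0.5 = 8.5 inches.
8.5 inches × 2.54 = 21.59 cm.
19/10 = 1.9 sts per cm; 21.59 × 1.9 = 41.02 sts.
Next multiple of 8 → 48.
7 inches = 17.78 cm; × 2.533 = 45.04 → 45 rows.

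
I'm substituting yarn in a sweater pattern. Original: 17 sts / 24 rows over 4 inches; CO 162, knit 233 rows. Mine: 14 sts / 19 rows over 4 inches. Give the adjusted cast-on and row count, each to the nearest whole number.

Stitches: 162 × 14/17 = 133.41 → 133.
Rows: 233 × 19/24 = 184.46 → 184.

Cast on 133 stitches; work 184 rows.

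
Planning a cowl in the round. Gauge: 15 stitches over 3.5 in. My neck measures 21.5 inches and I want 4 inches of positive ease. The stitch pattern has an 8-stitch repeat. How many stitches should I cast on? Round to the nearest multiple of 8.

112 stitches.

Finished = 21.5 + 4 = 25.5 inches.
15 / 3.5 = 4.286 sts/in.
25.5 × 4.286 = 109.29 sts.
Nearest multiple of 8: 112.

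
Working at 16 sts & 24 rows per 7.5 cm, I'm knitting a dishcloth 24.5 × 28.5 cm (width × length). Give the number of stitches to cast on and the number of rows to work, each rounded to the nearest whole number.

Stitch gauge = 16/7.5 = 2.133 sts/cm; 24.5 × 2.133 = 52.27 → 52 sts.
Row gauge = 24/7.5 = 3.2 rows/cm; 28.5 × 3.2 = 91.20 → 91 rows.

Cast on 52 stitches and work 91 rows.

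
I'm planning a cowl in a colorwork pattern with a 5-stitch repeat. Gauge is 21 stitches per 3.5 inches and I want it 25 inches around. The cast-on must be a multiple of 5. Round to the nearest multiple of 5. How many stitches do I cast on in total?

21 / 3.5 = 6 sts per inch.
25 × 6 = 150.00 sts.
Nearest multiple of 5: 150.

CO 150 sts.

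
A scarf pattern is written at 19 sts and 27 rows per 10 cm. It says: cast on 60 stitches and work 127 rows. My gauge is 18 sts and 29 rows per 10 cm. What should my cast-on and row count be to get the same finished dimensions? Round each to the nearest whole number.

Stitches: 60 × 18/19 = 56.84 → 57.
Rows: 127 × 29/27 = 136.41 → 136.

Cast on 57 stitches; work 136 rows.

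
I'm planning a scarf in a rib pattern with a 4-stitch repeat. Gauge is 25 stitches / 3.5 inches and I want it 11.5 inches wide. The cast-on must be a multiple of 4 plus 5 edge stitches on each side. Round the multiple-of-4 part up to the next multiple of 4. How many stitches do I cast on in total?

25 / 3.5 = 7.143 sts per inch.
11.5 × 7.143 = 82.14 sts.
Less 10 edge sts → 72.14 for the repeat.
Next multiple of 4: 76.
Add back 10 edge sts → 86.

86 stitches.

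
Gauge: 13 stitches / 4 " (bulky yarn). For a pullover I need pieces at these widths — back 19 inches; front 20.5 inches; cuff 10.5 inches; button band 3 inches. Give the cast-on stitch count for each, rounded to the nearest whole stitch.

Rate = 13/4 = 3.25 sts per in.
back: 19 × 3.25 = 61.75 → 62.
front: 20.5 × 3.25 = 66.62 → 67.
cuff: 10.5 × 3.25 = 34.12 → 34.
button band: 3 × 3.25 = 9.75 → 10.

back 62; front 67; cuff 34; button band 10.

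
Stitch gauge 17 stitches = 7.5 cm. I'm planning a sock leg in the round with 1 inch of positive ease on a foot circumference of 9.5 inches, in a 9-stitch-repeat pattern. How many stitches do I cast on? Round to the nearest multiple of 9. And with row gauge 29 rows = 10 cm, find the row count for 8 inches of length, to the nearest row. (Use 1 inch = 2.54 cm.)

Cast on 63 stitches; work 59 rows.

Finished = 9.5 + 1 = 10.5 inches.
10.5 inches × 2.54 = 26.67 cm.
17/7.5 = 2.267 sts per cm; 26.67 × 2.267 = 60.45 sts.
Nearest multiple of 9 → 63.
8 inches = 20.32 cm; × 2.9 = 58.93 → 59 rows.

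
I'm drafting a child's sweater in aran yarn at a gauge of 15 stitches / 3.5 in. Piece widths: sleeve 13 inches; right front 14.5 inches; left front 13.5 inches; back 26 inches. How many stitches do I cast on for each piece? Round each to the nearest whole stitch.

sleeve 56; right front 62; left front 58; back 111.

Rate = 15/3.5 = 4.286 sts per in.
sleeve: 13 × 4.286 = 55.71 → 56.
right front: 14.5 × 4.286 = 62.14 → 62.
left front: 13.5 × 4.286 = 57.86 → 58.
back: 26 × 4.286 = 111.43 → 111.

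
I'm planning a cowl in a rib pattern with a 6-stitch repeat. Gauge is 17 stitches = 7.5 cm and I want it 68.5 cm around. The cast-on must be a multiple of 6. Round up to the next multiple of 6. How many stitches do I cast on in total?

17 / 7.5 = 2.267 sts per cm.
68.5 × 2.267 = 155.27 sts.
Next multiple of 6: 156.

156 stitches.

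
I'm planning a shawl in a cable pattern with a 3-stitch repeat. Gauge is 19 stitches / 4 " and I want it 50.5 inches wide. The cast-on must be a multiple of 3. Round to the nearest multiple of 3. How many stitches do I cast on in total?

CO 240 sts.

19 / 4 = 4.75 sts per inch.
50.5 × 4.75 = 239.88 sts.
Nearest multiple of 3: 240.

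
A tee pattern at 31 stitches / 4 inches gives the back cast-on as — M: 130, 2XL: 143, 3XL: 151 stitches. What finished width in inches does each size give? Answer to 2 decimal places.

M 16.77 inches; 2XL 18.45 inches; 3XL 19.48 inches.

31/4 = 7.75 sts per in.
M: 130 / 7.75 = 16.774 → 16.77 in.
2XL: 143 / 7.75 = 18.452 → 18.45 in.
3XL: 151 / 7.75 = 19.484 → 19.48 in.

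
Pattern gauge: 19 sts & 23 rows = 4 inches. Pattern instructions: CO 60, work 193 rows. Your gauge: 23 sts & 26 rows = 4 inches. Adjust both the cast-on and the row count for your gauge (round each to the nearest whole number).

Cast on 73 stitches; work 218 rows.

Stitches: 60 × 23/19 = 72.63 → 73.
Rows: 193 × 26/23 = 218.17 → 218.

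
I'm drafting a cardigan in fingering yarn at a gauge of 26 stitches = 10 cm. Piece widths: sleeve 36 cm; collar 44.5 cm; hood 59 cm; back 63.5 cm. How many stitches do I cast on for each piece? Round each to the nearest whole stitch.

Rate = 26/10 = 2.6 sts per cm.
sleeve: 36 × 2.6 = 93.60 → 94.
collar: 44.5 × 2.6 = 115.70 → 116.
hood: 59 × 2.6 = 153.40 → 153.
back: 63.5 × 2.6 = 165.10 → 165.

sleeve 94; collar 116; hood 153; back 165.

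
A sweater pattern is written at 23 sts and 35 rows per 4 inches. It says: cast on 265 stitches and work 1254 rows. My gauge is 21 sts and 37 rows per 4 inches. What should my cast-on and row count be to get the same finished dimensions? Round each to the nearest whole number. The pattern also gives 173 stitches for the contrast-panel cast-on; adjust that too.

Cast on 242 stitches; work 1326 rows; contrast-panel cast-on 158 stitches.

Stitches: 265 × 21/23 = 241.96 → 242.
Rows: 1254 × 37/35 = 1325.66 → 1326.
contrast-panel cast-on: 173 × 21/23 = 157.96 → 158.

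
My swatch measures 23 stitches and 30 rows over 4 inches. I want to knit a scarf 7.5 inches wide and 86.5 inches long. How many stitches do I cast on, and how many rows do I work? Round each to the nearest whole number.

Cast on 43 stitches and work 649 rows.

Stitch gauge = 23/4 = 5.75 sts/in; 7.5 × 5.75 = 43.12 → 43 sts.
Row gauge = 30/4 = 7.5 rows/in; 86.5 × 7.5 = 648.75 → 649 rows.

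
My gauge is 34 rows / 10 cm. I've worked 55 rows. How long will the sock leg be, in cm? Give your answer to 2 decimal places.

16.18 cm.

34 rows / 10 cm = 3.4 rows per cm.
55 / 3.4 = 16.176 cm.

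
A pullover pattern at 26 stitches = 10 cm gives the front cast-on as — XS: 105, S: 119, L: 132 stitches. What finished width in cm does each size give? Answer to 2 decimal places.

26/10 = 2.6 sts per cm.
XS: 105 / 2.6 = 40.385 → 40.38 cm.
S: 119 / 2.6 = 45.769 → 45.77 cm.
L: 132 / 2.6 = 50.769 → 50.77 cm.

XS 40.38 cm; S 45.77 cm; L 50.77 cm.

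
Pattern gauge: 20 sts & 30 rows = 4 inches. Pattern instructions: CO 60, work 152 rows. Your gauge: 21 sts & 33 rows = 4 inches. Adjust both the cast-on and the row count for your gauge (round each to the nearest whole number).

Stitches: 60 × 21/20 = 63.00 → 63.
Rows: 152 × 33/30 = 167.20 → 167.

Cast on 63 stitches; work 167 rows.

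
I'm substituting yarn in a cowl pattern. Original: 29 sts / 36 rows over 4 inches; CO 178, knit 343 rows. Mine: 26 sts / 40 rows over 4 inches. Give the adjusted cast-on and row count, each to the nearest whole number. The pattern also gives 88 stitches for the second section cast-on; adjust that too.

Stitches: 178 × 26/29 = 159.59 → 160.
Rows: 343 × 40/36 = 381.11 → 381.
second section cast-on: 88 × 26/29 = 78.90 → 79.

Cast on 160 stitches; work 381 rows; second section cast-on 79 stitches.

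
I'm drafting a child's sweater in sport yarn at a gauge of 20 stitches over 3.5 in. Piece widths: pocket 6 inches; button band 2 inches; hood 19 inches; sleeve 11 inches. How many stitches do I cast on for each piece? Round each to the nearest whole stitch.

Rate = 20/3.5 = 5.714 sts per in.
pocket: 6 × 5.714 = 34.29 → 34.
button band: 2 × 5.714 = 11.43 → 11.
hood: 19 × 5.714 = 108.57 → 109.
sleeve: 11 × 5.714 = 62.86 → 63.

pocket 34; button band 11; hood 109; sleeve 63.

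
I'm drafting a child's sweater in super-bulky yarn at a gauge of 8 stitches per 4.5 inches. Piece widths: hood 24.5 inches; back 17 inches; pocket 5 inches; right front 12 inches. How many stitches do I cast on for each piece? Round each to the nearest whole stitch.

hood 44; back 30; pocket 9; right front 21.

Rate = 8/4.5 = 1.778 sts per in.
hood: 24.5 × 1.778 = 43.56 → 44.
back: 17 × 1.778 = 30.22 → 30.
pocket: 5 × 1.778 = 8.89 → 9.
right front: 12 × 1.778 = 21.33 → 21.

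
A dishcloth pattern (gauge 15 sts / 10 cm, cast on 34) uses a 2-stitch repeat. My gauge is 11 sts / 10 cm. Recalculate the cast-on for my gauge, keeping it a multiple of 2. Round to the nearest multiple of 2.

Cast on 24 stitches.

34 × 11 / 15 = 24.93.
Nearest multiple of 2: 24.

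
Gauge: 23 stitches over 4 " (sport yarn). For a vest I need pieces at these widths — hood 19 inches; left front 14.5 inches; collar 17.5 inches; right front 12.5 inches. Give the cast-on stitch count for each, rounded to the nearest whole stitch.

Rate = 23/4 = 5.75 sts per in.
hood: 19 × 5.75 = 109.25 → 109.
left front: 14.5 × 5.75 = 83.38 → 83.
collar: 17.5 × 5.75 = 100.62 → 101.
right front: 12.5 × 5.75 = 71.88 → 72.

hood 109; left front 83; collar 101; right front 72.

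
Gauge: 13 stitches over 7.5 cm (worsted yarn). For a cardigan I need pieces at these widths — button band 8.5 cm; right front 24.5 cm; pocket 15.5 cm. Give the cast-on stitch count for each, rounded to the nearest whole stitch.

button band 15; right front 42; pocket 27.

Rate = 13/7.5 = 1.733 sts per cm.
button band: 8.5 × 1.733 = 14.73 → 15.
right front: 24.5 × 1.733 = 42.47 → 42.
pocket: 15.5 × 1.733 = 26.87 → 27.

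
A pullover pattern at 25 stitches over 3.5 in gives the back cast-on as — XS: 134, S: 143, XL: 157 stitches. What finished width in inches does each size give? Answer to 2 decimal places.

XS 18.76 inches; S 20.02 inches; XL 21.98 inches.

25/3.5 = 7.143 sts per in.
XS: 134 / 7.143 = 18.760 → 18.76 in.
S: 143 / 7.143 = 20.020 → 20.02 in.
XL: 157 / 7.143 = 21.980 → 21.98 in.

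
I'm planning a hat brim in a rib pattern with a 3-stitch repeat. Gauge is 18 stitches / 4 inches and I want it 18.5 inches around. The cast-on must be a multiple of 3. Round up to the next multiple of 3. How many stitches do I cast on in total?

84 stitches.

18 / 4 = 4.5 sts per inch.
18.5 × 4.5 = 83.25 sts.
Next multiple of 3: 84.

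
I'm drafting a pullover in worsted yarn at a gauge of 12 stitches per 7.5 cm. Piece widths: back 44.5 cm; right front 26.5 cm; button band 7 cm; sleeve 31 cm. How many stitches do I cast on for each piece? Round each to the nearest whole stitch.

back 71; right front 42; button band 11; sleeve 50.

Rate = 12/7.5 = 1.6 sts per cm.
back: 44.5 × 1.6 = 71.20 → 71.
right front: 26.5 × 1.6 = 42.40 → 42.
button band: 7 × 1.6 = 11.20 → 11.
sleeve: 31 × 1.6 = 49.60 → 50.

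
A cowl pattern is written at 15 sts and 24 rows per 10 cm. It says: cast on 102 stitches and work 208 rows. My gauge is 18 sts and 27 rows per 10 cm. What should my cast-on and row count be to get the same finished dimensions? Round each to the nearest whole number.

Cast on 122 stitches; work 234 rows.

Stitches: 102 × 18/15 = 122.40 → 122.
Rows: 208 × 27/24 = 234.00 → 234.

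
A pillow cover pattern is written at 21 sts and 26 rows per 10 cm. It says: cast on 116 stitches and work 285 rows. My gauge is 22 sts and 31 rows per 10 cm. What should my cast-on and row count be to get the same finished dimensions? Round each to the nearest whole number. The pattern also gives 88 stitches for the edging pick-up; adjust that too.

Stitches: 116 × 22/21 = 121.52 → 122.
Rows: 285 × 31/26 = 339.81 → 340.
edging pick-up: 88 × 22/21 = 92.19 → 92.

Cast on 122 stitches; work 340 rows; edging pick-up 92 stitches.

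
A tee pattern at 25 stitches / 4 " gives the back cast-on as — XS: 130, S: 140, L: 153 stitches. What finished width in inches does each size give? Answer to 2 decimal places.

25/4 = 6.25 sts per in.
XS: 130 / 6.25 = 20.800 → 20.80 in.
S: 140 / 6.25 = 22.400 → 22.40 in.
L: 153 / 6.25 = 24.480 → 24.48 in.

XS 20.80 inches; S 22.40 inches; L 24.48 inches.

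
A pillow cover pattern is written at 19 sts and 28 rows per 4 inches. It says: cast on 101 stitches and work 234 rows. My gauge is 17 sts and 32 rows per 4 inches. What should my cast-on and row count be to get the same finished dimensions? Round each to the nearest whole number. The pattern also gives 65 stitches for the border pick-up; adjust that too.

Cast on 90 stitches; work 267 rows; border pick-up 58 stitches.

Stitches: 101 × 17/19 = 90.37 → 90.
Rows: 234 × 32/28 = 267.43 → 267.
border pick-up: 65 × 17/19 = 58.16 → 58.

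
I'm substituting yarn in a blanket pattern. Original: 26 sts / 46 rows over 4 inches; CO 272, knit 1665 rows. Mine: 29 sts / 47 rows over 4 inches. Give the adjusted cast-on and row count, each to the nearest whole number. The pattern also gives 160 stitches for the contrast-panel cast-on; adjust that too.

Cast on 303 stitches; work 1701 rows; contrast-panel cast-on 178 stitches.

Stitches: 272 × 29/26 = 303.38 → 303.
Rows: 1665 × 47/46 = 1701.20 → 1701.
contrast-panel cast-on: 160 × 29/26 = 178.46 → 178.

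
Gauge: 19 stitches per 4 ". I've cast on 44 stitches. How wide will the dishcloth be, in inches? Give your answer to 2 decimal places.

19 stitches / 4 inch = 4.75 stitches per inch.
44 / 4.75 = 9.263 inches.

9.26 inches.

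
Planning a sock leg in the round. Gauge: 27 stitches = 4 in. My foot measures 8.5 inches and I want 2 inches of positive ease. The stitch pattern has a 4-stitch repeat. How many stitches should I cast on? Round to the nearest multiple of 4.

Finished = 8.5 + 2 = 10.5 inches.
27 / 4 = 6.75 sts/in.
10.5 × 6.75 = 70.88 sts.
Nearest multiple of 4: 72.

Cast on 72 stitches.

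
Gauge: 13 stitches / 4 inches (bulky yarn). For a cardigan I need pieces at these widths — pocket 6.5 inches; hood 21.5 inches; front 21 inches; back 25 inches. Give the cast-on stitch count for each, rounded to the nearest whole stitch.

Rate = 13/4 = 3.25 sts per in.
pocket: 6.5 × 3.25 = 21.12 → 21.
hood: 21.5 × 3.25 = 69.88 → 70.
front: 21 × 3.25 = 68.25 → 68.
back: 25 × 3.25 = 81.25 → 81.

pocket 21; hood 70; front 68; back 81.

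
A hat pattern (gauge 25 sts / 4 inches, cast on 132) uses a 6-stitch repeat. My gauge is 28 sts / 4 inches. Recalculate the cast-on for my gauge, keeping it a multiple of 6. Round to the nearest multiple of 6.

132 × 28 / 25 = 147.84.
Nearest multiple of 6: 150.

CO 150 sts.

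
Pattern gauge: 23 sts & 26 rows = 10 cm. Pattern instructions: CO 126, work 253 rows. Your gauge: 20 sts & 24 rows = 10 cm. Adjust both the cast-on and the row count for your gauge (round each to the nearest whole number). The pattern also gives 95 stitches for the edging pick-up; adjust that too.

Cast on 110 stitches; work 234 rows; edging pick-up 83 stitches.

Stitches: 126 × 20/23 = 109.57 → 110.
Rows: 253 × 24/26 = 233.54 → 234.
edging pick-up: 95 × 20/23 = 82.61 → 83.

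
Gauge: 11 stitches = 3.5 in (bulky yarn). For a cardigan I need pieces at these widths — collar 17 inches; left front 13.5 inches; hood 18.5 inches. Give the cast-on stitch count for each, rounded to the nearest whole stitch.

Rate = 11/3.5 = 3.143 sts per in.
collar: 17 × 3.143 = 53.43 → 53.
left front: 13.5 × 3.143 = 42.43 → 42.
hood: 18.5 × 3.143 = 58.14 → 58.

collar 53; left front 42; hood 58.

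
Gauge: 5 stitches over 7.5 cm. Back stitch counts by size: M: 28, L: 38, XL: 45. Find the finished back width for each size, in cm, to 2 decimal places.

5/7.5 = 0.667 sts per cm.
M: 28 / 0.667 = 42.000 → 42.00 cm.
L: 38 / 0.667 = 57.000 → 57.00 cm.
XL: 45 / 0.667 = 67.500 → 67.50 cm.

M 42.00 cm; L 57.00 cm; XL 67.50 cm.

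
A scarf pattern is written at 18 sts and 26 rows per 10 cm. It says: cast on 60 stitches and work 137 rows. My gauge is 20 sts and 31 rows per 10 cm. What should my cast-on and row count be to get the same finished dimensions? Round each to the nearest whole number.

Stitches: 60 × 20/18 = 66.67 → 67.
Rows: 137 × 31/26 = 163.35 → 163.

Cast on 67 stitches; work 163 rows.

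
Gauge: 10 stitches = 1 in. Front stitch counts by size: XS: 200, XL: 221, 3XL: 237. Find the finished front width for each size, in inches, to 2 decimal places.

10/1 = 10 sts per in.
XS: 200 / 10 = 20.000 → 20.00 in.
XL: 221 / 10 = 22.100 → 22.10 in.
3XL: 237 / 10 = 23.700 → 23.70 in.

XS 20.00 inches; XL 22.10 inches; 3XL 23.70 inches.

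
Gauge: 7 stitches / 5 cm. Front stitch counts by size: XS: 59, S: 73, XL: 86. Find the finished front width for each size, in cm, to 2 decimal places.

7/5 = 1.4 sts per cm.
XS: 59 / 1.4 = 42.143 → 42.14 cm.
S: 73 / 1.4 = 52.143 → 52.14 cm.
XL: 86 / 1.4 = 61.429 → 61.43 cm.

XS 42.14 cm; S 52.14 cm; XL 61.43 cm.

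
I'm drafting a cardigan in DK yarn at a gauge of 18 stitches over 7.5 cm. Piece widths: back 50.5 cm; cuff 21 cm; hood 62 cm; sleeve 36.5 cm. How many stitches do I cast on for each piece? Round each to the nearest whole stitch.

Rate = 18/7.5 = 2.4 sts per cm.
back: 50.5 × 2.4 = 121.20 → 121.
cuff: 21 × 2.4 = 50.40 → 50.
hood: 62 × 2.4 = 148.80 → 149.
sleeve: 36.5 × 2.4 = 87.60 → 88.

back 121; cuff 50; hood 149; sleeve 88.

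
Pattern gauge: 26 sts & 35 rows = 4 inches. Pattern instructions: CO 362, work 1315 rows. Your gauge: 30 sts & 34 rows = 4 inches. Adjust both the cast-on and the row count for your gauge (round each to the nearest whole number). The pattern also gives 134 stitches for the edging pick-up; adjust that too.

Stitches: 362 × 30/26 = 417.69 → 418.
Rows: 1315 × 34/35 = 1277.43 → 1277.
edging pick-up: 134 × 30/26 = 154.62 → 155.

Cast on 418 stitches; work 1277 rows; edging pick-up 155 stitches.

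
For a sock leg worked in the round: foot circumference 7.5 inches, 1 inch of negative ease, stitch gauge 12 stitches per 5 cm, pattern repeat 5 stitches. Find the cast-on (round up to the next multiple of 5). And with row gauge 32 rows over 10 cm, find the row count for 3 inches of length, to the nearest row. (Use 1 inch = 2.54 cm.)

Finished = 7.5 − 1 = 6.5 inches.
6.5 inches × 2.54 = 16.51 cm.
12/5 = 2.4 sts per cm; 16.51 × 2.4 = 39.62 sts.
Next multiple of 5 → 40.
3 inches = 7.62 cm; × 3.2 = 24.38 → 24 rows.

Cast on 40 stitches; work 24 rows.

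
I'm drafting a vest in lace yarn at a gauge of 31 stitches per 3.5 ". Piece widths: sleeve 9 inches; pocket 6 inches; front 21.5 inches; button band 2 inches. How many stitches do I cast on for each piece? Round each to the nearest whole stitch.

sleeve 80; pocket 53; front 190; button band 18.

Rate = 31/3.5 = 8.857 sts per in.
sleeve: 9 × 8.857 = 79.71 → 80.
pocket: 6 × 8.857 = 53.14 → 53.
front: 21.5 × 8.857 = 190.43 → 190.
button band: 2 × 8.857 = 17.71 → 18.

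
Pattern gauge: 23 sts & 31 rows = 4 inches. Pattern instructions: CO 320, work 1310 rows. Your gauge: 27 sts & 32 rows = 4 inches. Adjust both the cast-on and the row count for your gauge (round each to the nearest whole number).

Cast on 376 stitches; work 1352 rows.

Stitches: 320 × 27/23 = 375.65 → 376.
Rows: 1310 × 32/31 = 1352.26 → 1352.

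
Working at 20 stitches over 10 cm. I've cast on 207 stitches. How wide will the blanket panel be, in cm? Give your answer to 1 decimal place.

103.5 cm.

20 stitches / 10 cm = 2 stitches per cm.
207 / 2 = 103.50 cm.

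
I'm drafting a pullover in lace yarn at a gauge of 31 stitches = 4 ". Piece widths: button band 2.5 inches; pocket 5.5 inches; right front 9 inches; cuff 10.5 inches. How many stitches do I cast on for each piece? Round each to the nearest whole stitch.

Rate = 31/4 = 7.75 sts per in.
button band: 2.5 × 7.75 = 19.38 → 19.
pocket: 5.5 × 7.75 = 42.62 → 43.
right front: 9 × 7.75 = 69.75 → 70.
cuff: 10.5 × 7.75 = 81.38 → 81.

button band 19; pocket 43; right front 70; cuff 81.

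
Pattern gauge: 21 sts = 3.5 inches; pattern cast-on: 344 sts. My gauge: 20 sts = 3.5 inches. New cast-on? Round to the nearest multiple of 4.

Scale factor = 20 / 21 = 0.952.
344 × 20 / 21 = 327.62 sts.
→ 328 sts.

328 stitches.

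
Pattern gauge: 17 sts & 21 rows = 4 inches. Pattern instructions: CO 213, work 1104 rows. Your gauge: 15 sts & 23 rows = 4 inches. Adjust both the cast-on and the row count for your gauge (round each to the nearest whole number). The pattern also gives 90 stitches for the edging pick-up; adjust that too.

Stitches: 213 × 15/17 = 187.94 → 188.
Rows: 1104 × 23/21 = 1209.14 → 1209.
edging pick-up: 90 × 15/17 = 79.41 → 79.

Cast on 188 stitches; work 1209 rows; edging pick-up 79 stitches.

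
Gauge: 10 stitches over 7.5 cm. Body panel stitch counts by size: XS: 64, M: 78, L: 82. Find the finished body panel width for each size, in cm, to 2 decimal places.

10/7.5 = 1.333 sts per cm.
XS: 64 / 1.333 = 48.000 → 48.00 cm.
M: 78 / 1.333 = 58.500 → 58.50 cm.
L: 82 / 1.333 = 61.500 → 61.50 cm.

XS 48.00 cm; M 58.50 cm; L 61.50 cm.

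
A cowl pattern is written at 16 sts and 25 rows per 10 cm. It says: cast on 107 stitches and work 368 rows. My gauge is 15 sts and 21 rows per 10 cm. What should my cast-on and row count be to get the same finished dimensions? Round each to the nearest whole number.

Cast on 100 stitches; work 309 rows.

Stitches: 107 × 15/16 = 100.31 → 100.
Rows: 368 × 21/25 = 309.12 → 309.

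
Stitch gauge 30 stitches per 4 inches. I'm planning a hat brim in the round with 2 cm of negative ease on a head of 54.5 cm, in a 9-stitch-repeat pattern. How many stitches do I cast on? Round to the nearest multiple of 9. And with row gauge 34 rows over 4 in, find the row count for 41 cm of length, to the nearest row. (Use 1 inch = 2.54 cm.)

Cast on 153 stitches; work 137 rows.

Finished = 54.5 − 2 = 52.5 cm.
52.5 cm × 1/2.54 = 20.67 inches.
30/4 = 7.5 sts per in; 20.67 × 7.5 = 155.02 sts.
Nearest multiple of 9 → 153.
41 cm = 16.14 inches; × 8.5 = 137.20 → 137 rows.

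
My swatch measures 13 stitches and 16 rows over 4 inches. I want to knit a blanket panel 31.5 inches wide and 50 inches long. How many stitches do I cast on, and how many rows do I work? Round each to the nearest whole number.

Stitch gauge = 13/4 = 3.25 sts/in; 31.5 × 3.25 = 102.38 → 102 sts.
Row gauge = 16/4 = 4 rows/in; 50 × 4 = 200.00 → 200 rows.

Cast on 102 stitches and work 200 rows.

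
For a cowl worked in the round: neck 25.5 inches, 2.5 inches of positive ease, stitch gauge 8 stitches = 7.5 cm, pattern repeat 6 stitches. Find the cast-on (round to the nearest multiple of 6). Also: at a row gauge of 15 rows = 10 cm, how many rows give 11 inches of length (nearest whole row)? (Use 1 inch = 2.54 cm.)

Finished = 25.5 + 2.5 = 28 inches.
28 inches × 2.54 = 71.12 cm.
8/7.5 = 1.067 sts per cm; 71.12 × 1.067 = 75.86 sts.
Nearest multiple of 6 → 78.
11 inches = 27.94 cm; × 1.5 = 41.91 → 42 rows.

Cast on 78 stitches; work 42 rows.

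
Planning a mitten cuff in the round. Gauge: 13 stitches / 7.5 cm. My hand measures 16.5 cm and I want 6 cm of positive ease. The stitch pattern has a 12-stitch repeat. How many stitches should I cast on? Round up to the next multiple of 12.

Finished = 16.5 + 6 = 22.5 cm.
13 / 7.5 = 1.733 sts/cm.
22.5 × 1.733 = 39.00 sts.
Next multiple of 12: 48.

48 stitches.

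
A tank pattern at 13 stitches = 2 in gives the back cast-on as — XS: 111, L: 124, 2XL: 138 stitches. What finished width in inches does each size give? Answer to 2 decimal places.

13/2 = 6.5 sts per in.
XS: 111 / 6.5 = 17.077 → 17.08 in.
L: 124 / 6.5 = 19.077 → 19.08 in.
2XL: 138 / 6.5 = 21.231 → 21.23 in.

XS 17.08 inches; L 19.08 inches; 2XL 21.23 inches.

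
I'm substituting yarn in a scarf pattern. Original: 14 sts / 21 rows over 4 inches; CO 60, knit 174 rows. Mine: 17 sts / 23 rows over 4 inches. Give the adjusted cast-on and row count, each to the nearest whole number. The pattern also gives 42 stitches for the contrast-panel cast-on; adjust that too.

Stitches: 60 × 17/14 = 72.86 → 73.
Rows: 174 × 23/21 = 190.57 → 191.
contrast-panel cast-on: 42 × 17/14 = 51.00 → 51.

Cast on 73 stitches; work 191 rows; contrast-panel cast-on 51 stitches.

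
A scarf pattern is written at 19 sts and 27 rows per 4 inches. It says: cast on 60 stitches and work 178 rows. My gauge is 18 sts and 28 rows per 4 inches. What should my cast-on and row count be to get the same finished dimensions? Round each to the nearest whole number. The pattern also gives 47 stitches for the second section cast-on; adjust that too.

Cast on 57 stitches; work 185 rows; second section cast-on 45 stitches.

Stitches: 60 × 18/19 = 56.84 → 57.
Rows: 178 × 28/27 = 184.59 → 185.
second section cast-on: 47 × 18/19 = 44.53 → 45.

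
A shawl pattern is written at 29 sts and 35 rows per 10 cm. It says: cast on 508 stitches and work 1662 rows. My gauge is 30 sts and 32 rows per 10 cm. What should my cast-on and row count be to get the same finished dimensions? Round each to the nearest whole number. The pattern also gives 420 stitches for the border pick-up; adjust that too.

Cast on 526 stitches; work 1520 rows; border pick-up 434 stitches.

Stitches: 508 × 30/29 = 525.52 → 526.
Rows: 1662 × 32/35 = 1519.54 → 1520.
border pick-up: 420 × 30/29 = 434.48 → 434.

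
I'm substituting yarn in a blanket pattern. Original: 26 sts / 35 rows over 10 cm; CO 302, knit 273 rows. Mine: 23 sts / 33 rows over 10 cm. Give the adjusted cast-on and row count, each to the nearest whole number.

Stitches: 302 × 23/26 = 267.15 → 267.
Rows: 273 × 33/35 = 257.40 → 257.

Cast on 267 stitches; work 257 rows.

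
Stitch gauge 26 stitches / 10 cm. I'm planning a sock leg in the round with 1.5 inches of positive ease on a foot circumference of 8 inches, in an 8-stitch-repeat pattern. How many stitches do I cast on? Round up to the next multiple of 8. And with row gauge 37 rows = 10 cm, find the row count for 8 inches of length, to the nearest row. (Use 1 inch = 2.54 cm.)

Finished = 8 + 1.5 = 9.5 inches.
9.5 inches × 2.54 = 24.13 cm.
26/10 = 2.6 sts per cm; 24.13 × 2.6 = 62.74 sts.
Next multiple of 8 → 64.
8 inches = 20.32 cm; × 3.7 = 75.18 → 75 rows.

Cast on 64 stitches; work 75 rows.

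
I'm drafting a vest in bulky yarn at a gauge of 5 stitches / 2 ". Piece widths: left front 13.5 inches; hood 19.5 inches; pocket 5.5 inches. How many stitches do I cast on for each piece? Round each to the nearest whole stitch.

left front 34; hood 49; pocket 14.

Rate = 5/2 = 2.5 sts per in.
left front: 13.5 × 2.5 = 33.75 → 34.
hood: 19.5 × 2.5 = 48.75 → 49.
pocket: 5.5 × 2.5 = 13.75 → 14.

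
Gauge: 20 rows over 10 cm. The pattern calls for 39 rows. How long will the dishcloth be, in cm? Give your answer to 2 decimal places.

20 rows / 10 cm = 2 rows per cm.
39 / 2 = 19.500 cm.

19.50 cm.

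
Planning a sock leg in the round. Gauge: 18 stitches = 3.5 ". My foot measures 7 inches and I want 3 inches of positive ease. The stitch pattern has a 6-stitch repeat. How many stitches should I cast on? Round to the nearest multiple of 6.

Cast on 54 stitches.

Finished = 7 + 3 = 10 inches.
18 / 3.5 = 5.143 sts/in.
10 × 5.143 = 51.43 sts.
Nearest multiple of 6: 54.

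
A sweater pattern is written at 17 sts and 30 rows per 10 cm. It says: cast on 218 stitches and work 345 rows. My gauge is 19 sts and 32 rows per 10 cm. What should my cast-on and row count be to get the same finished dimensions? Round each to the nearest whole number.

Stitches: 218 × 19/17 = 243.65 → 244.
Rows: 345 × 32/30 = 368.00 → 368.

Cast on 244 stitches; work 368 rows.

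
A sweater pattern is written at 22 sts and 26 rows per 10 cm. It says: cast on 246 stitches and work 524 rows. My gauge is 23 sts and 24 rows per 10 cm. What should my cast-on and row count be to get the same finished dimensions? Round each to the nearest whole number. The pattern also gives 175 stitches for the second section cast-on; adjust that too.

Stitches: 246 × 23/22 = 257.18 → 257.
Rows: 524 × 24/26 = 483.69 → 484.
second section cast-on: 175 × 23/22 = 182.95 → 183.

Cast on 257 stitches; work 484 rows; second section cast-on 183 stitches.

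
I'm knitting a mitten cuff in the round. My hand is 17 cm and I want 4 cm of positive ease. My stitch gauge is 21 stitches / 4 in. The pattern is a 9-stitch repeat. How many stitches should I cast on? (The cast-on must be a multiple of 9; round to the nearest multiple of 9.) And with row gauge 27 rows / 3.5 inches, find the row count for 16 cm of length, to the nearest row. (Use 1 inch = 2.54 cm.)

Cast on 45 stitches; work 49 rows.

Finished = 17 + 4 = 21 cm.
21 cm × 1/2.54 = 8.27 inches.
21/4 = 5.25 sts per in; 8.27 × 5.25 = 43.41 sts.
Nearest multiple of 9 → 45.
16 cm = 6.30 inches; × 7.714 = 48.59 → 49 rows.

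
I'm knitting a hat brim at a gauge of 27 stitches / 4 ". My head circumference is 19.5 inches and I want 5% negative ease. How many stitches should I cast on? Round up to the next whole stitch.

Finished = 19.5 × 0.95 = 18.52 in.
27 / 4 = 6.75 sts per inch.
18.52 × 6.75 = 125.04 sts.
→ 126 sts.

Cast on 126 stitches.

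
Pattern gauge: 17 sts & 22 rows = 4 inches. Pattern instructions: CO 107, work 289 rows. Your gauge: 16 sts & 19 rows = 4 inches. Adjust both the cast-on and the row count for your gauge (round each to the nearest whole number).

Stitches: 107 × 16/17 = 100.71 → 101.
Rows: 289 × 19/22 = 249.59 → 250.

Cast on 101 stitches; work 250 rows.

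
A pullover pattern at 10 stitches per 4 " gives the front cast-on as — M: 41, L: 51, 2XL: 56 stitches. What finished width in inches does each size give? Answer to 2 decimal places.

10/4 = 2.5 sts per in.
M: 41 / 2.5 = 16.400 → 16.40 in.
L: 51 / 2.5 = 20.400 → 20.40 in.
2XL: 56 / 2.5 = 22.400 → 22.40 in.

M 16.40 inches; L 20.40 inches; 2XL 22.40 inches.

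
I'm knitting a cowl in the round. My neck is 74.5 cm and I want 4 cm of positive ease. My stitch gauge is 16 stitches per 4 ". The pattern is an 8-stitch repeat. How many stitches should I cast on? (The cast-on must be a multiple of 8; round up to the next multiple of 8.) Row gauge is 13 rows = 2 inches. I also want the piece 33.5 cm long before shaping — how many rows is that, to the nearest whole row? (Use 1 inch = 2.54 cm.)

Cast on 128 stitches; work 86 rows.

Finished = 74.5 + 4 = 78.5 cm.
78.5 cm × 1/2.54 = 30.91 inches.
16/4 = 4 sts per in; 30.91 × 4 = 123.62 sts.
Next multiple of 8 → 128.
33.5 cm = 13.19 inches; × 6.5 = 85.73 → 86 rows.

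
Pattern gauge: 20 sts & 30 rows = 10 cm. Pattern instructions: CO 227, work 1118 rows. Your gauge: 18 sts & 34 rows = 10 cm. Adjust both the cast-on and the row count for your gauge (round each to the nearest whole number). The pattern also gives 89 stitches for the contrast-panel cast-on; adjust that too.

Stitches: 227 × 18/20 = 204.30 → 204.
Rows: 1118 × 34/30 = 1267.07 → 1267.
contrast-panel cast-on: 89 × 18/20 = 80.10 → 80.

Cast on 204 stitches; work 1267 rows; contrast-panel cast-on 80 stitches.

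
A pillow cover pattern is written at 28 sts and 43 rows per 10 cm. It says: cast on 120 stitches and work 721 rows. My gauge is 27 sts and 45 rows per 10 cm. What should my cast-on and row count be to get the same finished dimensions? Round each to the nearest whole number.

Stitches: 120 × 27/28 = 115.71 → 116.
Rows: 721 × 45/43 = 754.53 → 755.

Cast on 116 stitches; work 755 rows.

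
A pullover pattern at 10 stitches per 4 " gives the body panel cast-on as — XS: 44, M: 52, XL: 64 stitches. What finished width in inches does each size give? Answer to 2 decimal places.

XS 17.60 inches; M 20.80 inches; XL 25.60 inches.

10/4 = 2.5 sts per in.
XS: 44 / 2.5 = 17.600 → 17.60 in.
M: 52 / 2.5 = 20.800 → 20.80 in.
XL: 64 / 2.5 = 25.600 → 25.60 in.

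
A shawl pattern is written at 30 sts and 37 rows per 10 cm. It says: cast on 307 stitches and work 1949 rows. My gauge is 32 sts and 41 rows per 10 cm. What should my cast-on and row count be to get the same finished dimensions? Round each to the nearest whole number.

Cast on 327 stitches; work 2160 rows.

Stitches: 307 × 32/30 = 327.47 → 327.
Rows: 1949 × 41/37 = 2159.70 → 2160.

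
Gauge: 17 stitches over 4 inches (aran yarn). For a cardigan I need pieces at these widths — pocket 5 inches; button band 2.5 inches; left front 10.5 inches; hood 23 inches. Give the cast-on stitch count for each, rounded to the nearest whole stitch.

Rate = 17/4 = 4.25 sts per in.
pocket: 5 × 4.25 = 21.25 → 21.
button band: 2.5 × 4.25 = 10.62 → 11.
left front: 10.5 × 4.25 = 44.62 → 45.
hood: 23 × 4.25 = 97.75 → 98.

pocket 21; button band 11; left front 45; hood 98.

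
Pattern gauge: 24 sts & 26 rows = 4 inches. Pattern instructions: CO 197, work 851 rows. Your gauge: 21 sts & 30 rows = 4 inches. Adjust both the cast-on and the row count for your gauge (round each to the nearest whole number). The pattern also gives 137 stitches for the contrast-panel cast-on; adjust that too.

Stitches: 197 × 21/24 = 172.38 → 172.
Rows: 851 × 30/26 = 981.92 → 982.
contrast-panel cast-on: 137 × 21/24 = 119.88 → 120.

Cast on 172 stitches; work 982 rows; contrast-panel cast-on 120 stitches.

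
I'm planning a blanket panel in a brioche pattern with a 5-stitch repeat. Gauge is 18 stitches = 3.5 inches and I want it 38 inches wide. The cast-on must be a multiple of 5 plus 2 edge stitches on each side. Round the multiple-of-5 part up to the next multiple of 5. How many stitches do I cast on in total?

18 / 3.5 = 5.143 sts per inch.
38 × 5.143 = 195.43 sts.
Less 4 edge sts → 191.43 for the repeat.
Next multiple of 5: 195.
Add back 4 edge sts → 199.

Cast on 199 stitches.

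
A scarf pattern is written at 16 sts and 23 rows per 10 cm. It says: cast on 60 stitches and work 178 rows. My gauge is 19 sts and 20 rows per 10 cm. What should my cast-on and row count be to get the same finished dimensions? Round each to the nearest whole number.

Cast on 71 stitches; work 155 rows.

Stitches: 60 × 19/16 = 71.25 → 71.
Rows: 178 × 20/23 = 154.78 → 155.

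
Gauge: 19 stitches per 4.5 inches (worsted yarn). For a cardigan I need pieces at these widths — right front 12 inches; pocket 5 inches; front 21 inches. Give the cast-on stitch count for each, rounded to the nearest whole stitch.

right front 51; pocket 21; front 89.

Rate = 19/4.5 = 4.222 sts per in.
right front: 12 × 4.222 = 50.67 → 51.
pocket: 5 × 4.222 = 21.11 → 21.
front: 21 × 4.222 = 88.67 → 89.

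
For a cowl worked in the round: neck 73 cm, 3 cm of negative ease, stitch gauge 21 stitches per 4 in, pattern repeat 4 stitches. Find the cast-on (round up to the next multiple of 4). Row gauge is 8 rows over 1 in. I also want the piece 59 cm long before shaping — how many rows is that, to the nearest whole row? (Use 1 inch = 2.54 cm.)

Finished = 73 − 3 = 70 cm.
70 cm × 1/2.54 = 27.56 inches.
21/4 = 5.25 sts per in; 27.56 × 5.25 = 144.69 sts.
Next multiple of 4 → 148.
59 cm = 23.23 inches; × 8 = 185.83 → 186 rows.

Cast on 148 stitches; work 186 rows.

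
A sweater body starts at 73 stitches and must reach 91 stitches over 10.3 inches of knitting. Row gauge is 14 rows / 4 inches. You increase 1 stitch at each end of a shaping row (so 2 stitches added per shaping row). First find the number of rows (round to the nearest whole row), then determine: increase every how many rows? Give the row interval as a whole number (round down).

Increase every 4th row.

Rows = 10.3 × 3.5 = 36.1 → 36 rows.
Stitches to add: 18 → 9 shaping rows (at 2 st each).
36 / 9 = 4.00 → every 4 rows.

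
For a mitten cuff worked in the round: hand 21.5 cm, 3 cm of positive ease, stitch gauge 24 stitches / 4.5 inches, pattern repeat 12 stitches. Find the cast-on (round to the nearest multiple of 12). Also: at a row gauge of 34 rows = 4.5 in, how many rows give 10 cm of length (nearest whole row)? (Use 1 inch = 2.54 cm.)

Cast on 48 stitches; work 30 rows.

Finished = 21.5 + 3 = 24.5 cm.
24.5 cm × 1/2.54 = 9.65 inches.
24/4.5 = 5.333 sts per in; 9.65 × 5.333 = 51.44 sts.
Nearest multiple of 12 → 48.
10 cm = 3.94 inches; × 7.556 = 29.75 → 30 rows.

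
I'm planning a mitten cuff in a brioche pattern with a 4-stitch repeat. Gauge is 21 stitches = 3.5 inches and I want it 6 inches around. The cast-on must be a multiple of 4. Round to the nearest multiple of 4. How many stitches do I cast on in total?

36 stitches.

21 / 3.5 = 6 sts per inch.
6 × 6 = 36.00 sts.
Nearest multiple of 4: 36.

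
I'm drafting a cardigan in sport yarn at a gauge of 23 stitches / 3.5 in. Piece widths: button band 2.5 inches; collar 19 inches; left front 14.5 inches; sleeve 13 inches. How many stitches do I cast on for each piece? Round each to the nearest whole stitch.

Rate = 23/3.5 = 6.571 sts per in.
button band: 2.5 × 6.571 = 16.43 → 16.
collar: 19 × 6.571 = 124.86 → 125.
left front: 14.5 × 6.571 = 95.29 → 95.
sleeve: 13 × 6.571 = 85.43 → 85.

button band 16; collar 125; left front 95; sleeve 85.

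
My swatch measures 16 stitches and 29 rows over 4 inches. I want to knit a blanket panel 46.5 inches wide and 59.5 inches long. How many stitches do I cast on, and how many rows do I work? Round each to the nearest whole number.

Stitch gauge = 16/4 = 4 sts/in; 46.5 × 4 = 186.00 → 186 sts.
Row gauge = 29/4 = 7.25 rows/in; 59.5 × 7.25 = 431.38 → 431 rows.

Cast on 186 stitches and work 431 rows.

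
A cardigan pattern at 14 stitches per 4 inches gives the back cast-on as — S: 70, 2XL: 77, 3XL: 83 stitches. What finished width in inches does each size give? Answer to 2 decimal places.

S 20.00 inches; 2XL 22.00 inches; 3XL 23.71 inches.

14/4 = 3.5 sts per in.
S: 70 / 3.5 = 20.000 → 20.00 in.
2XL: 77 / 3.5 = 22.000 → 22.00 in.
3XL: 83 / 3.5 = 23.714 → 23.71 in.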